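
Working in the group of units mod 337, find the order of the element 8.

7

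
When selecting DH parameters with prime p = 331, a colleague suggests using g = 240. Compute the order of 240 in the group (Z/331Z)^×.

330

ord(240) | φ(331) = 331 − 1 = 330 = 2 · 3 · 5 · 11.
Divisors of 330: 1, 2, 3, 5, 6, 10, 11, 15, 22, 30, 33, 55, 66, 110, 165, 330.
Evaluate successive powers at the divisors of 330:
240^1 ≡ 240 (mod 331)
240^2 ≡ 6 (mod 331)
240^3 ≡ 116 (mod 331)
240^5 ≡ 34 (mod 331)
240^6 ≡ 216 (mod 331)
240^10 ≡ 163 (mod 331)
240^11 ≡ 62 (mod 331)
240^15 ≡ 246 (mod 331)
240^22 ≡ 203 (mod 331)
240^30 ≡ 274 (mod 331)
240^33 ≡ 8 (mod 331)
240^55 ≡ 300 (mod 331)
240^66 ≡ 64 (mod 331)
240^110 ≡ 299 (mod 331)
240^165 ≡ 330 (mod 331)
240^330 ≡ 1 (mod 331) ✓
The smallest such exponent is 330, so the order of 240 is 330.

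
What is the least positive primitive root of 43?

φ(43) = 43 − 1 = 42 = 2 · 3 · 7.
Test candidates g = 2, 3, … against the prime factors q ∈ {2, 3, 7} of φ(43): g is a generator iff g^(42/q) ≢ 1 for every such q.
g = 2: 2^21 ≡ 42; 2^14 ≡ 1 — hits 1, so not a primitive root.
g = 3: 3^21 ≡ 42; 3^14 ≡ 36; 3^6 ≡ 41 — none is 1, so 3 is a primitive root.
So 3 is the smallest generator of (Z/43Z)^×.

3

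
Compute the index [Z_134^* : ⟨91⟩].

Since 91 ∈ (Z/134Z)^×, its order divides φ(134) = φ(2)·φ(67) = 1·66 = 66 = 2 · 3 · 11.
Divisors of 66: 1, 2, 3, 6, 11, 22, 33, 66.
Test each divisor d:
91^1 ≡ 91 (mod 134)
91^2 ≡ 107 (mod 134)
91^3 ≡ 89 (mod 134)
91^6 ≡ 15 (mod 134)
91^11 ≡ 1 (mod 134) ✓
Thus |⟨91⟩| = ord(91) = 11.
Index = |(Z/134Z)^×| / |⟨91⟩| = 66 / 11 = 6.

6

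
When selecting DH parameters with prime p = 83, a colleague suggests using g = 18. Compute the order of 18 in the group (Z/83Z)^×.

82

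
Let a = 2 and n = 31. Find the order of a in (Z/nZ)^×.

ord(2) | φ(31) = 31 − 1 = 30 = 2 · 3 · 5.
Divisors of 30: 1, 2, 3, 5, 6, 10, 15, 30.
Check 2^d mod 31 for each divisor in increasing order:
2^1 ≡ 2 (mod 31)
2^2 ≡ 4 (mod 31)
2^3 ≡ 8 (mod 31)
2^5 ≡ 1 (mod 31) ✓
Therefore the multiplicative order of 2 modulo 31 is 5.

5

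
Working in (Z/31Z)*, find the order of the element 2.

5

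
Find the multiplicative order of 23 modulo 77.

Since 23 ∈ (Z/77Z)^×, its order divides φ(77) = φ(7·11) = (7−1)·(11−1) = 6·10 = 60 = 2^2 · 3 · 5.
Divisors of 60: 1, 2, 3, 4, 5, 6, 10, 12, 15, 20, 30, 60.
Test each divisor d:
23^1 ≡ 23 (mod 77)
23^2 ≡ 67 (mod 77)
23^3 ≡ 1 (mod 77) ✓
So ord_77(23) = 3.

3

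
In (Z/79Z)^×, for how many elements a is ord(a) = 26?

12

φ(79) = 79 − 1 = 78 = 2 · 3 · 13.
Since (Z/79Z)^× is cyclic of order 78, the number of elements of order d is φ(d) when d | 78 and 0 otherwise.
26 = 2 · 13 divides 78, and φ(26) = 12.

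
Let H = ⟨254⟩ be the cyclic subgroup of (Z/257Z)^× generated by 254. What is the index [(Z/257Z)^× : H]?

1

ord(254) | φ(257) = 257 − 1 = 256 = 2^8.
Divisors of 256: 1, 2, 4, 8, 16, 32, 64, 128, 256.
Evaluate successive powers at the divisors of 256:
254^1 ≡ 254
254^2 ≡ 9
254^4 ≡ 81
254^8 ≡ 136
254^16 ≡ 249
254^32 ≡ 64
254^64 ≡ 241
254^128 ≡ 256
254^256 ≡ 1
The order of 254 is 256, so the subgroup it generates has 256 elements.
The index is φ(257) / ord(254) = 256 / 256 = 1.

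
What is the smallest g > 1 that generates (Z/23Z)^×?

5

φ(23) = 23 − 1 = 22 = 2 · 11.
Test candidates g = 2, 3, … against the prime factors q ∈ {2, 11} of φ(23): g is a generator iff g^(22/q) ≢ 1 for every such q.
g = 2: 2^11 ≡ 1 — hits 1, so not a primitive root.
g = 3: 3^11 ≡ 1 — hits 1, so not a primitive root.
g = 4: 4^11 ≡ 1 — hits 1, so not a primitive root.
g = 5: 5^11 ≡ 22; 5^2 ≡ 2 — none is 1, so 5 is a primitive root.
So 5 is the smallest generator of (Z/23Z)^×.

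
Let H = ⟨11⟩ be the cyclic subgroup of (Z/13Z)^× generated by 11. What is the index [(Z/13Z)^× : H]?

1

ord(11) | φ(13) = 13 − 1 = 12 = 2^2 · 3.
Divisors of 12: 1, 2, 3, 4, 6, 12.
Test each divisor d:
11^1 ≡ 11 (mod 13)
11^2 ≡ 4 (mod 13)
11^3 ≡ 5 (mod 13)
11^4 ≡ 3 (mod 13)
11^6 ≡ 12 (mod 13)
11^12 ≡ 1 (mod 13) ✓
The order of 11 is 12, so the subgroup it generates has 12 elements.
[(Z/13Z)^× : ⟨11⟩] = 12/12 = 1.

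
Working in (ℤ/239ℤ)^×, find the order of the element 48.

119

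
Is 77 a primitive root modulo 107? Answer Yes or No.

Yes

φ(107) = 107 − 1 = 106 = 2 · 53.
77 is a primitive root mod 107 iff 77^(φ(107)/q) ≢ 1 for every prime q | φ(107), i.e. q ∈ {2, 53}.
77^53 ≡ 106 (mod 107)  [q = 2: ≢ 1 ✓]
77^2 ≡ 44 (mod 107)  [q = 53: ≢ 1 ✓]
Every test exponent gives a nontrivial residue, hence 77 generates the full group.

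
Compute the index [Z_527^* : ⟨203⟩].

ord(203) | φ(527) = φ(17·31) = (17−1)·(31−1) = 16·30 = 480 = 2^5 · 3 · 5.
Divisors of 480: 1, 2, 3, 4, 5, 6, 8, 10, 12, 15, 16, 20, 24, 30, 32, 40, 48, 60, 80, 96, 120, 160, 240, 480.
Compute 203^d (mod 527) for the divisors d until we hit 1:
203^1 ≡ 203 (mod 527)
203^2 ≡ 103 (mod 527)
203^3 ≡ 356 (mod 527)
203^4 ≡ 69 (mod 527)
203^5 ≡ 305 (mod 527)
203^6 ≡ 256 (mod 527)
203^8 ≡ 18 (mod 527)
203^10 ≡ 273 (mod 527)
203^12 ≡ 188 (mod 527)
203^15 ≡ 526 (mod 527)
203^16 ≡ 324 (mod 527)
203^20 ≡ 222 (mod 527)
203^24 ≡ 35 (mod 527)
203^30 ≡ 1 (mod 527) ✓
The order of 203 is 30, so the subgroup it generates has 30 elements.
The index is φ(527) / ord(203) = 480 / 30 = 16.

16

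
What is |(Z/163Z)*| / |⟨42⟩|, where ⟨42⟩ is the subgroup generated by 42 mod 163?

The order of 42 must divide φ(163) = 163 − 1 = 162 = 2 · 3^4.
Divisors of 162: 1, 2, 3, 6, 9, 18, 27, 54, 81, 162.
Evaluate successive powers at the divisors of 162:
42^1 ≡ 42 (mod 163)
42^2 ≡ 134 (mod 163)
42^3 ≡ 86 (mod 163)
42^6 ≡ 61 (mod 163)
42^9 ≡ 30 (mod 163)
42^18 ≡ 85 (mod 163)
42^27 ≡ 105 (mod 163)
42^54 ≡ 104 (mod 163)
42^81 ≡ 162 (mod 163)
42^162 ≡ 1 (mod 163) ✓
Thus |⟨42⟩| = ord(42) = 162.
[(Z/163Z)^× : ⟨42⟩] = 162/162 = 1.

1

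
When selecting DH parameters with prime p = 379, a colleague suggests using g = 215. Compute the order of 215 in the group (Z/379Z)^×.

378

The order of 215 must divide φ(379) = 379 − 1 = 378 = 2 · 3^3 · 7.
Divisors of 378: 1, 2, 3, 6, 7, 9, 14, 18, 21, 27, 42, 54, 63, 126, 189, 378.
Check 215^d mod 379 for each divisor in increasing order:
215^1 ≡ 215 (mod 379)
215^2 ≡ 366 (mod 379)
215^3 ≡ 237 (mod 379)
215^6 ≡ 77 (mod 379)
215^7 ≡ 258 (mod 379)
215^9 ≡ 57 (mod 379)
215^14 ≡ 239 (mod 379)
215^18 ≡ 217 (mod 379)
215^21 ≡ 264 (mod 379)
215^27 ≡ 241 (mod 379)
215^42 ≡ 339 (mod 379)
215^54 ≡ 94 (mod 379)
215^63 ≡ 52 (mod 379)
215^126 ≡ 51 (mod 379)
215^189 ≡ 378 (mod 379)
215^378 ≡ 1 (mod 379) ✓
So ord_379(215) = 378.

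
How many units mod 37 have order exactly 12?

φ(37) = 37 − 1 = 36 = 2^2 · 3^2.
In a cyclic group of order 36, there are φ(d) elements of order d for each divisor d of 36, and zero for non-divisors.
12 = 2^2 · 3 divides 36, and φ(12) = 4.

4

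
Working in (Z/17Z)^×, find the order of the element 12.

16

The order of 12 must divide φ(17) = 17 − 1 = 16 = 2^4.
Divisors of 16: 1, 2, 4, 8, 16.
Test each divisor d:
12^1 ≡ 12
12^2 ≡ 8
12^4 ≡ 13
12^8 ≡ 16
12^16 ≡ 1
Hence ord(12) = 16.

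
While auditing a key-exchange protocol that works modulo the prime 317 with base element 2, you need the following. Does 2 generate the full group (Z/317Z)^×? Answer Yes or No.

φ(317) = 317 − 1 = 316 = 2^2 · 79.
Test 2^(316/q) mod 317 for each prime factor q of 316:
2^158 ≡ 316 (mod 317)  [q = 2: ≢ 1 ✓]
2^4 ≡ 16 (mod 317)  [q = 79: ≢ 1 ✓]
Every test exponent gives a nontrivial residue, hence 2 generates the full group.

Yes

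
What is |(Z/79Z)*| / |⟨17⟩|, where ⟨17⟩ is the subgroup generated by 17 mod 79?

3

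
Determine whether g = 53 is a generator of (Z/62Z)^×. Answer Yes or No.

φ(62) = φ(2)·φ(31) = 1·30 = 30 = 2 · 3 · 5.
An element g generates (Z/62Z)^× iff g^(30/q) ≢ 1 (mod 62) for each prime q ∈ {2, 3, 5}.
53^15 ≡ 61 (mod 62)  [q = 2: ≢ 1 ✓]
53^10 ≡ 5 (mod 62)  [q = 3: ≢ 1 ✓]
53^6 ≡ 39 (mod 62)  [q = 5: ≢ 1 ✓]
Every test exponent gives a nontrivial residue, hence 53 generates the full group.

Yes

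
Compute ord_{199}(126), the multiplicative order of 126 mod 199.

99

The order of 126 must divide φ(199) = 199 − 1 = 198 = 2 · 3^2 · 11.
Divisors of 198: 1, 2, 3, 6, 9, 11, 18, 22, 33, 66, 99, 198.
Evaluate successive powers at the divisors of 198:
126^1 ≡ 126 (mod 199)
126^2 ≡ 155 (mod 199)
126^3 ≡ 28 (mod 199)
126^6 ≡ 187 (mod 199)
126^9 ≡ 62 (mod 199)
126^11 ≡ 58 (mod 199)
126^18 ≡ 63 (mod 199)
126^22 ≡ 180 (mod 199)
126^33 ≡ 92 (mod 199)
126^66 ≡ 106 (mod 199)
126^99 ≡ 1 (mod 199) ✓
Hence ord(126) = 99.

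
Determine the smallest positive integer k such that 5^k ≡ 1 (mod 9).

6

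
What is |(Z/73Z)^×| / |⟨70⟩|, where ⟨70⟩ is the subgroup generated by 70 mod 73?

6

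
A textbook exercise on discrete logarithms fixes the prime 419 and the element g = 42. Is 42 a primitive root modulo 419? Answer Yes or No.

φ(419) = 419 − 1 = 418 = 2 · 11 · 19.
Test 42^(418/q) mod 419 for each prime factor q of 418:
42^209 ≡ 418 (mod 419)  [q = 2: ≢ 1 ✓]
42^38 ≡ 102 (mod 419)  [q = 11: ≢ 1 ✓]
42^22 ≡ 329 (mod 419)  [q = 19: ≢ 1 ✓]
All checks pass, so 42 has order 418 and is a primitive root modulo 419.

Yes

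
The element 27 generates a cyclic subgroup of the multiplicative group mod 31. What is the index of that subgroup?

3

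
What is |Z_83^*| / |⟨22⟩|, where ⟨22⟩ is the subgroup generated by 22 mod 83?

1

The order of 22 must divide φ(83) = 83 − 1 = 82 = 2 · 41.
Divisors of 82: 1, 2, 41, 82.
Evaluate successive powers at the divisors of 82:
22^1 ≡ 22
22^2 ≡ 69
22^41 ≡ 82
22^82 ≡ 1
So ord_83(22) = 82, hence |⟨22⟩| = 82.
Index = |(Z/83Z)^×| / |⟨22⟩| = 82 / 82 = 1.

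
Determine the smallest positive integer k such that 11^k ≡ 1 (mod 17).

16

The order of 11 must divide φ(17) = 17 − 1 = 16 = 2^4.
Divisors of 16: 1, 2, 4, 8, 16.
Check 11^d mod 17 for each divisor in increasing order:
11^1 ≡ 11 (mod 17)
11^2 ≡ 2 (mod 17)
11^4 ≡ 4 (mod 17)
11^8 ≡ 16 (mod 17)
11^16 ≡ 1 (mod 17) ✓
The smallest such exponent is 16, so the order of 11 is 16.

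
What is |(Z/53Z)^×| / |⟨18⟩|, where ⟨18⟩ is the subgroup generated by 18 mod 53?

1

Since 18 ∈ (Z/53Z)^×, its order divides φ(53) = 53 − 1 = 52 = 2^2 · 13.
Divisors of 52: 1, 2, 4, 13, 26, 52.
Test each divisor d:
18^1 ≡ 18 (mod 53)
18^2 ≡ 6 (mod 53)
18^4 ≡ 36 (mod 53)
18^13 ≡ 23 (mod 53)
18^26 ≡ 52 (mod 53)
18^52 ≡ 1 (mod 53) ✓
The order of 18 is 52, so the subgroup it generates has 52 elements.
[(Z/53Z)^× : ⟨18⟩] = 52/52 = 1.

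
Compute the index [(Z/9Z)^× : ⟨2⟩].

1

ord(2) | φ(9) = φ(3^2) = 3·(3−1) = 6 = 2 · 3.
Divisors of 6: 1, 2, 3, 6.
Check 2^d mod 9 for each divisor in increasing order:
2^1 ≡ 2 (mod 9)
2^2 ≡ 4 (mod 9)
2^3 ≡ 8 (mod 9)
2^6 ≡ 1 (mod 9) ✓
The order of 2 is 6, so the subgroup it generates has 6 elements.
The index is φ(9) / ord(2) = 6 / 6 = 1.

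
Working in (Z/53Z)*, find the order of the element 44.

The order of 44 must divide φ(53) = 53 − 1 = 52 = 2^2 · 13.
Divisors of 52: 1, 2, 4, 13, 26, 52.
Evaluate successive powers at the divisors of 52:
44^1 ≡ 44 (mod 53)
44^2 ≡ 28 (mod 53)
44^4 ≡ 42 (mod 53)
44^13 ≡ 1 (mod 53) ✓
So ord_53(44) = 13.

13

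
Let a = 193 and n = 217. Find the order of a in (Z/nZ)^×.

15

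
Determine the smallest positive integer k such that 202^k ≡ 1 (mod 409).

204

The order of 202 must divide φ(409) = 409 − 1 = 408 = 2^3 · 3 · 17.
Divisors of 408: 1, 2, 3, 4, 6, 8, 12, 17, 24, 34, 51, 68, 102, 136, 204, 408.
Evaluate successive powers at the divisors of 408:
202^1 ≡ 202
202^2 ≡ 313
202^3 ≡ 240
202^4 ≡ 218
202^6 ≡ 340
202^8 ≡ 80
202^12 ≡ 262
202^17 ≡ 360
202^24 ≡ 341
202^34 ≡ 356
202^51 ≡ 143
202^68 ≡ 355
202^102 ≡ 408
202^136 ≡ 53
202^204 ≡ 1
Hence ord(202) = 204.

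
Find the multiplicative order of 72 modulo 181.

36

ord(72) | φ(181) = 181 − 1 = 180 = 2^2 · 3^2 · 5.
Divisors of 180: 1, 2, 3, 4, 5, 6, 9, 10, 12, 15, 18, 20, 30, 36, 45, 60, 90, 180.
Test each divisor d:
72^1 ≡ 72 (mod 181)
72^2 ≡ 116 (mod 181)
72^3 ≡ 26 (mod 181)
72^4 ≡ 62 (mod 181)
72^5 ≡ 120 (mod 181)
72^6 ≡ 133 (mod 181)
72^9 ≡ 19 (mod 181)
72^10 ≡ 101 (mod 181)
72^12 ≡ 132 (mod 181)
72^15 ≡ 174 (mod 181)
72^18 ≡ 180 (mod 181)
72^20 ≡ 65 (mod 181)
72^30 ≡ 49 (mod 181)
72^36 ≡ 1 (mod 181) ✓
Hence ord(72) = 36.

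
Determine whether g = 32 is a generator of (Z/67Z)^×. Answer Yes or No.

φ(67) = 67 − 1 = 66 = 2 · 3 · 11.
Test 32^(66/q) mod 67 for each prime factor q of 66:
32^33 ≡ 66 (mod 67)  [q = 2: ≢ 1 ✓]
32^22 ≡ 29 (mod 67)  [q = 3: ≢ 1 ✓]
32^6 ≡ 25 (mod 67)  [q = 11: ≢ 1 ✓]
All checks pass, so 32 has order 66 and is a primitive root modulo 67.

Yes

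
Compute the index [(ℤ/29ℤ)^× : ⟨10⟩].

1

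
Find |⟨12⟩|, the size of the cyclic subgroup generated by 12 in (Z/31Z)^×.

The order of 12 must divide φ(31) = 31 − 1 = 30 = 2 · 3 · 5.
Divisors of 30: 1, 2, 3, 5, 6, 10, 15, 30.
Test each divisor d:
12^1 ≡ 12 (mod 31)
12^2 ≡ 20 (mod 31)
12^3 ≡ 23 (mod 31)
12^5 ≡ 26 (mod 31)
12^6 ≡ 2 (mod 31)
12^10 ≡ 25 (mod 31)
12^15 ≡ 30 (mod 31)
12^30 ≡ 1 (mod 31) ✓
The smallest such exponent is 30, so the order of 12 is 30.

30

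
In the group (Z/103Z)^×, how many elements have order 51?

32

φ(103) = 103 − 1 = 102 = 2 · 3 · 17.
Since (Z/103Z)^× is cyclic of order 102, the number of elements of order d is φ(d) when d | 102 and 0 otherwise.
51 = 3 · 17 divides 102, and φ(51) = 32.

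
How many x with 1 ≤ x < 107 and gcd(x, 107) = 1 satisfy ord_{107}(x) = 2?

1

φ(107) = 107 − 1 = 106 = 2 · 53.
In a cyclic group of order 106, there are φ(d) elements of order d for each divisor d of 106, and zero for non-divisors.
2 | 106, and φ(2) = 2 − 1 = 1.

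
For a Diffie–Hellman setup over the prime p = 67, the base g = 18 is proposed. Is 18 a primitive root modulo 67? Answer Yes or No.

Yes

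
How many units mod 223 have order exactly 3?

φ(223) = 223 − 1 = 222 = 2 · 3 · 37.
Since (Z/223Z)^× is cyclic of order 222, the number of elements of order d is φ(d) when d | 222 and 0 otherwise.
3 | 222, and φ(3) = 3 − 1 = 2.

2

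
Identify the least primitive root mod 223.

φ(223) = 223 − 1 = 222 = 2 · 3 · 37.
Test candidates g = 2, 3, … against the prime factors q ∈ {2, 3, 37} of φ(223): g is a generator iff g^(222/q) ≢ 1 for every such q.
g = 2: 2^111 ≡ 1 — hits 1, so not a primitive root.
g = 3: 3^111 ≡ 222; 3^74 ≡ 183; 3^6 ≡ 60 — none is 1, so 3 is a primitive root.
The smallest primitive root modulo 223 is 3.

3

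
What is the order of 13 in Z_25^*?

20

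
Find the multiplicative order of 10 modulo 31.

15

ord(10) | φ(31) = 31 − 1 = 30 = 2 · 3 · 5.
Divisors of 30: 1, 2, 3, 5, 6, 10, 15, 30.
Check 10^d mod 31 for each divisor in increasing order:
10^1 ≡ 10 (mod 31)
10^2 ≡ 7 (mod 31)
10^3 ≡ 8 (mod 31)
10^5 ≡ 25 (mod 31)
10^6 ≡ 2 (mod 31)
10^10 ≡ 5 (mod 31)
10^15 ≡ 1 (mod 31) ✓
Therefore the multiplicative order of 10 modulo 31 is 15.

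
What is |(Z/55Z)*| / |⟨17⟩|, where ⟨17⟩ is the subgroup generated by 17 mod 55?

2

The order of 17 must divide φ(55) = φ(5·11) = (5−1)·(11−1) = 4·10 = 40 = 2^3 · 5.
Divisors of 40: 1, 2, 4, 5, 8, 10, 20, 40.
Evaluate successive powers at the divisors of 40:
17^1 ≡ 17 (mod 55)
17^2 ≡ 14 (mod 55)
17^4 ≡ 31 (mod 55)
17^5 ≡ 32 (mod 55)
17^8 ≡ 26 (mod 55)
17^10 ≡ 34 (mod 55)
17^20 ≡ 1 (mod 55) ✓
The order of 17 is 20, so the subgroup it generates has 20 elements.
[(Z/55Z)^× : ⟨17⟩] = 40/20 = 2.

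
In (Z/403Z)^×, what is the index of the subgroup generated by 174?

By Lagrange's theorem, ord_403(174) divides φ(403) = φ(13·31) = (13−1)·(31−1) = 12·30 = 360 = 2^3 · 3^2 · 5.
Divisors of 360: 1, 2, 3, 4, 5, 6, 8, 9, 10, 12, 15, 18, 20, 24, 30, 36, 40, 45, 60, 72, 90, 120, 180, 360.
Evaluate successive powers at the divisors of 360:
174^1 ≡ 174
174^2 ≡ 51
174^3 ≡ 8
174^4 ≡ 183
174^5 ≡ 5
174^6 ≡ 64
174^8 ≡ 40
174^9 ≡ 109
174^10 ≡ 25
174^12 ≡ 66
174^15 ≡ 125
174^18 ≡ 194
174^20 ≡ 222
174^24 ≡ 326
174^30 ≡ 311
174^36 ≡ 157
174^40 ≡ 118
174^45 ≡ 187
174^60 ≡ 1
Thus |⟨174⟩| = ord(174) = 60.
The index is φ(403) / ord(174) = 360 / 60 = 6.

6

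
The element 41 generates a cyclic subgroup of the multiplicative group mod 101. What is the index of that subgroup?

5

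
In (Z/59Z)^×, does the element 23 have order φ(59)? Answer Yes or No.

Yes

φ(59) = 59 − 1 = 58 = 2 · 29.
Test 23^(58/q) mod 59 for each prime factor q of 58:
23^29 ≡ 58 (mod 59)  [q = 2: ≢ 1 ✓]
23^2 ≡ 57 (mod 59)  [q = 29: ≢ 1 ✓]
None equal 1, so ord_59(23) = 58: 23 is a primitive root.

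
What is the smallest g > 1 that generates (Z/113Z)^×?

3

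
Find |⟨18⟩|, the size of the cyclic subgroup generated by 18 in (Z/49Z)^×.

3

The order of 18 must divide φ(49) = φ(7^2) = 7·(7−1) = 42 = 2 · 3 · 7.
Divisors of 42: 1, 2, 3, 6, 7, 14, 21, 42.
Check 18^d mod 49 for each divisor in increasing order:
18^1 ≡ 18 (mod 49)
18^2 ≡ 30 (mod 49)
18^3 ≡ 1 (mod 49) ✓
So ord_49(18) = 3.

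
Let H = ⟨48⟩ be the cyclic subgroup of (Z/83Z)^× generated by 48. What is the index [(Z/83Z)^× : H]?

2

The order of 48 must divide φ(83) = 83 − 1 = 82 = 2 · 41.
Divisors of 82: 1, 2, 41, 82.
Test each divisor d:
48^1 ≡ 48 (mod 83)
48^2 ≡ 63 (mod 83)
48^41 ≡ 1 (mod 83) ✓
Thus |⟨48⟩| = ord(48) = 41.
The index is φ(83) / ord(48) = 82 / 41 = 2.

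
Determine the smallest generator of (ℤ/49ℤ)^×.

3

φ(49) = φ(7^2) = 7·(7−1) = 42 = 2 · 3 · 7.
Test candidates g = 2, 3, … against the prime factors q ∈ {2, 3, 7} of φ(49): g is a generator iff g^(42/q) ≢ 1 for every such q.
g = 2: 2^21 ≡ 1 — hits 1, so not a primitive root.
g = 3: 3^21 ≡ 48; 3^14 ≡ 30; 3^6 ≡ 43 — none is 1, so 3 is a primitive root.
The smallest primitive root modulo 49 is 3.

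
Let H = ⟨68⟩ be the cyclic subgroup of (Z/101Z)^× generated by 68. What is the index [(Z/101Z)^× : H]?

4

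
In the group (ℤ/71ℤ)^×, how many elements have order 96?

0

φ(71) = 71 − 1 = 70 = 2 · 5 · 7.
Since (Z/71Z)^× is cyclic of order 70, the number of elements of order d is φ(d) when d | 70 and 0 otherwise.
96 does not divide 70, so no element of (Z/71Z)^× has order 96.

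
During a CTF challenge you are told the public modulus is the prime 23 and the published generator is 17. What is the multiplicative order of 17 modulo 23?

The order of 17 must divide φ(23) = 23 − 1 = 22 = 2 · 11.
Divisors of 22: 1, 2, 11, 22.
Evaluate successive powers at the divisors of 22:
17^1 ≡ 17
17^2 ≡ 13
17^11 ≡ 22
17^22 ≡ 1
Therefore the multiplicative order of 17 modulo 23 is 22.

22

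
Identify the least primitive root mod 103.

5

φ(103) = 103 − 1 = 102 = 2 · 3 · 17.
Test candidates g = 2, 3, … against the prime factors q ∈ {2, 3, 17} of φ(103): g is a generator iff g^(102/q) ≢ 1 for every such q.
g = 2: 2^51 ≡ 1 — hits 1, so not a primitive root.
g = 3: 3^51 ≡ 102; 3^34 ≡ 1 — hits 1, so not a primitive root.
g = 4: 4^51 ≡ 1 — hits 1, so not a primitive root.
g = 5: 5^51 ≡ 102; 5^34 ≡ 56; 5^6 ≡ 72 — none is 1, so 5 is a primitive root.
Hence the least primitive root of 103 is 5.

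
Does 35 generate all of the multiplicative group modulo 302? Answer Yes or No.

Yes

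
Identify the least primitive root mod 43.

3

φ(43) = 43 − 1 = 42 = 2 · 3 · 7.
g is a primitive root iff g^(42/q) ≢ 1 (mod 43) for each prime q ∈ {2, 3, 7}.
g = 2: 2^21 ≡ 42; 2^14 ≡ 1 — hits 1, so not a primitive root.
g = 3: 3^21 ≡ 42; 3^14 ≡ 36; 3^6 ≡ 41 — none is 1, so 3 is a primitive root.
The smallest primitive root modulo 43 is 3.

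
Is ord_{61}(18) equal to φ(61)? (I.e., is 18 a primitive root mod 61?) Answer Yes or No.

Yes

φ(61) = 61 − 1 = 60 = 2^2 · 3 · 5.
It suffices to check that the order of 18 is not a proper divisor of 60: compute 18^(60/q) for q ∈ {2, 3, 5}.
18^30 ≡ 60 (mod 61)  [q = 2: ≢ 1 ✓]
18^20 ≡ 47 (mod 61)  [q = 3: ≢ 1 ✓]
18^12 ≡ 58 (mod 61)  [q = 5: ≢ 1 ✓]
None equal 1, so ord_61(18) = 60: 18 is a primitive root.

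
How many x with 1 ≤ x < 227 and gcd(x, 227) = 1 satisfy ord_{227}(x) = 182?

0

φ(227) = 227 − 1 = 226 = 2 · 113.
(Z/227Z)^× is cyclic (|G| = 226); a cyclic group of order m has exactly φ(d) elements of each order d | m, and none otherwise.
182 does not divide 226, so no element of (Z/227Z)^× has order 182.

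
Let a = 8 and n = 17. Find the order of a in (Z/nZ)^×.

8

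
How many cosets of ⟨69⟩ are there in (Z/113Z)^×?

14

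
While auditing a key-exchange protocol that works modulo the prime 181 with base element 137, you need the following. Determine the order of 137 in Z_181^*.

90

Since 137 ∈ (Z/181Z)^×, its order divides φ(181) = 181 − 1 = 180 = 2^2 · 3^2 · 5.
Divisors of 180: 1, 2, 3, 4, 5, 6, 9, 10, 12, 15, 18, 20, 30, 36, 45, 60, 90, 180.
Compute 137^d (mod 181) for the divisors d until we hit 1:
137^1 ≡ 137 (mod 181)
137^2 ≡ 126 (mod 181)
137^3 ≡ 67 (mod 181)
137^4 ≡ 129 (mod 181)
137^5 ≡ 116 (mod 181)
137^6 ≡ 145 (mod 181)
137^9 ≡ 122 (mod 181)
137^10 ≡ 62 (mod 181)
137^12 ≡ 29 (mod 181)
137^15 ≡ 133 (mod 181)
137^18 ≡ 42 (mod 181)
137^20 ≡ 43 (mod 181)
137^30 ≡ 132 (mod 181)
137^36 ≡ 135 (mod 181)
137^45 ≡ 180 (mod 181)
137^60 ≡ 48 (mod 181)
137^90 ≡ 1 (mod 181) ✓
Therefore the multiplicative order of 137 modulo 181 is 90.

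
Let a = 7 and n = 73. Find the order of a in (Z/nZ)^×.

24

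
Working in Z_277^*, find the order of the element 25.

ord(25) | φ(277) = 277 − 1 = 276 = 2^2 · 3 · 23.
Divisors of 276: 1, 2, 3, 4, 6, 12, 23, 46, 69, 92, 138, 276.
Compute 25^d (mod 277) for the divisors d until we hit 1:
25^1 ≡ 25
25^2 ≡ 71
25^3 ≡ 113
25^4 ≡ 55
25^6 ≡ 27
25^12 ≡ 175
25^23 ≡ 117
25^46 ≡ 116
25^69 ≡ 276
25^92 ≡ 160
25^138 ≡ 1
Therefore the multiplicative order of 25 modulo 277 is 138.

138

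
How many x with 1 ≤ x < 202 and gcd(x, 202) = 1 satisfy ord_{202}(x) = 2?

φ(202) = φ(2)·φ(101) = 1·100 = 100 = 2^2 · 5^2.
(Z/202Z)^× is cyclic (|G| = 100); a cyclic group of order m has exactly φ(d) elements of each order d | m, and none otherwise.
2 | 100, and φ(2) = 2 − 1 = 1.

1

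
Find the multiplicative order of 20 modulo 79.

Since 20 ∈ (Z/79Z)^×, its order divides φ(79) = 79 − 1 = 78 = 2 · 3 · 13.
Divisors of 78: 1, 2, 3, 6, 13, 26, 39, 78.
Evaluate successive powers at the divisors of 78:
20^1 ≡ 20 (mod 79)
20^2 ≡ 5 (mod 79)
20^3 ≡ 21 (mod 79)
20^6 ≡ 46 (mod 79)
20^13 ≡ 55 (mod 79)
20^26 ≡ 23 (mod 79)
20^39 ≡ 1 (mod 79) ✓
Hence ord(20) = 39.

39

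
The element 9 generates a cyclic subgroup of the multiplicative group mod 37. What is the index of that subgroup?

4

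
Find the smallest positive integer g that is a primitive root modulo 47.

5

φ(47) = 47 − 1 = 46 = 2 · 23.
g is a primitive root iff g^(46/q) ≢ 1 (mod 47) for each prime q ∈ {2, 23}.
g = 2: 2^23 ≡ 1 — hits 1, so not a primitive root.
g = 3: 3^23 ≡ 1 — hits 1, so not a primitive root.
g = 4: 4^23 ≡ 1 — hits 1, so not a primitive root.
g = 5: 5^23 ≡ 46; 5^2 ≡ 25 — none is 1, so 5 is a primitive root.
So 5 is the smallest generator of (Z/47Z)^×.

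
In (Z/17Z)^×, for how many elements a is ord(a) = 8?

4

φ(17) = 17 − 1 = 16 = 2^4.
(Z/17Z)^× is cyclic (|G| = 16); a cyclic group of order m has exactly φ(d) elements of each order d | m, and none otherwise.
8 = 2^3 divides 16, and φ(8) = 4.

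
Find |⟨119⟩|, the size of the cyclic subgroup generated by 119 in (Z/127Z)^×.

14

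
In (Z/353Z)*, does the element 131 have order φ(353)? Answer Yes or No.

No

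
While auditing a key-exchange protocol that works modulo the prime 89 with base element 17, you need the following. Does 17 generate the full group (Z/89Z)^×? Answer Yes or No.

No

φ(89) = 89 − 1 = 88 = 2^3 · 11.
It suffices to check that the order of 17 is not a proper divisor of 88: compute 17^(88/q) for q ∈ {2, 11}.
17^44 ≡ 1 (mod 89)  [q = 2: ≡ 1 ✗]
17^8 ≡ 8 (mod 89)  [q = 11: ≢ 1 ✓]
Since 17^44 ≡ 1, the order of 17 divides 44 < 88, so 17 is not a primitive root.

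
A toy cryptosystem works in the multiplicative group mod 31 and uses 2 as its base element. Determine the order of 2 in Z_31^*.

5

ord(2) | φ(31) = 31 − 1 = 30 = 2 · 3 · 5.
Divisors of 30: 1, 2, 3, 5, 6, 10, 15, 30.
Check 2^d mod 31 for each divisor in increasing order:
2^1 ≡ 2 (mod 31)
2^2 ≡ 4 (mod 31)
2^3 ≡ 8 (mod 31)
2^5 ≡ 1 (mod 31) ✓
Hence ord(2) = 5.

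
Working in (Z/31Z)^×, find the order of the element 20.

The order of 20 must divide φ(31) = 31 − 1 = 30 = 2 · 3 · 5.
Divisors of 30: 1, 2, 3, 5, 6, 10, 15, 30.
Evaluate successive powers at the divisors of 30:
20^1 ≡ 20
20^2 ≡ 28
20^3 ≡ 2
20^5 ≡ 25
20^6 ≡ 4
20^10 ≡ 5
20^15 ≡ 1
Hence ord(20) = 15.

15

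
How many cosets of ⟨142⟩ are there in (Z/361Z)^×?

2

ord(142) | φ(361) = φ(19^2) = 19·(19−1) = 342 = 2 · 3^2 · 19.
Divisors of 342: 1, 2, 3, 6, 9, 18, 19, 38, 57, 114, 171, 342.
Evaluate successive powers at the divisors of 342:
142^1 ≡ 142 (mod 361)
142^2 ≡ 309 (mod 361)
142^3 ≡ 197 (mod 361)
142^6 ≡ 182 (mod 361)
142^9 ≡ 115 (mod 361)
142^18 ≡ 229 (mod 361)
142^19 ≡ 28 (mod 361)
142^38 ≡ 62 (mod 361)
142^57 ≡ 292 (mod 361)
142^114 ≡ 68 (mod 361)
142^171 ≡ 1 (mod 361) ✓
Thus |⟨142⟩| = ord(142) = 171.
Index = |(Z/361Z)^×| / |⟨142⟩| = 342 / 171 = 2.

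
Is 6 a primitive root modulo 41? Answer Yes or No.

φ(41) = 41 − 1 = 40 = 2^3 · 5.
Test 6^(40/q) mod 41 for each prime factor q of 40:
6^20 ≡ 40 (mod 41)  [q = 2: ≢ 1 ✓]
6^8 ≡ 10 (mod 41)  [q = 5: ≢ 1 ✓]
Every test exponent gives a nontrivial residue, hence 6 generates the full group.

Yes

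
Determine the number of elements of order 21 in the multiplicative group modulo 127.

12

φ(127) = 127 − 1 = 126 = 2 · 3^2 · 7.
In a cyclic group of order 126, there are φ(d) elements of order d for each divisor d of 126, and zero for non-divisors.
21 = 3 · 7 divides 126, and φ(21) = 12.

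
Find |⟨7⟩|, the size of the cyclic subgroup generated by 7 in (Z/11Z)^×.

10

By Lagrange's theorem, ord_11(7) divides φ(11) = 11 − 1 = 10 = 2 · 5.
Divisors of 10: 1, 2, 5, 10.
Compute 7^d (mod 11) for the divisors d until we hit 1:
7^1 ≡ 7 (mod 11)
7^2 ≡ 5 (mod 11)
7^5 ≡ 10 (mod 11)
7^10 ≡ 1 (mod 11) ✓
Therefore the multiplicative order of 7 modulo 11 is 10.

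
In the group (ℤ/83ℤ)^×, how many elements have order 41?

40

φ(83) = 83 − 1 = 82 = 2 · 41.
Since (Z/83Z)^× is cyclic of order 82, the number of elements of order d is φ(d) when d | 82 and 0 otherwise.
41 | 82, and φ(41) = 41 − 1 = 40.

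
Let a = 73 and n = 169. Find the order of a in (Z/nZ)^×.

ord(73) | φ(169) = φ(13^2) = 13·(13−1) = 156 = 2^2 · 3 · 13.
Divisors of 156: 1, 2, 3, 4, 6, 12, 13, 26, 39, 52, 78, 156.
Test each divisor d:
73^1 ≡ 73 (mod 169)
73^2 ≡ 90 (mod 169)
73^3 ≡ 148 (mod 169)
73^4 ≡ 157 (mod 169)
73^6 ≡ 103 (mod 169)
73^12 ≡ 131 (mod 169)
73^13 ≡ 99 (mod 169)
73^26 ≡ 168 (mod 169)
73^39 ≡ 70 (mod 169)
73^52 ≡ 1 (mod 169) ✓
Hence ord(73) = 52.

52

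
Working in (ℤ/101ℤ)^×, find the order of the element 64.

50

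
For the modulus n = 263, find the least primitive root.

5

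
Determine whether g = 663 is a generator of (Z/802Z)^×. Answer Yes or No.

Yes

φ(802) = φ(2)·φ(401) = 1·400 = 400 = 2^4 · 5^2.
663 is a primitive root mod 802 iff 663^(φ(802)/q) ≢ 1 for every prime q | φ(802), i.e. q ∈ {2, 5}.
663^200 ≡ 801 (mod 802)  [q = 2: ≢ 1 ✓]
663^80 ≡ 719 (mod 802)  [q = 5: ≢ 1 ✓]
All checks pass, so 663 has order 400 and is a primitive root modulo 802.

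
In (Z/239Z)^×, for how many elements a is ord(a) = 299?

φ(239) = 239 − 1 = 238 = 2 · 7 · 17.
(Z/239Z)^× is cyclic (|G| = 238); a cyclic group of order m has exactly φ(d) elements of each order d | m, and none otherwise.
Here 238 is not a multiple of 299, so there are no elements of order 299.

0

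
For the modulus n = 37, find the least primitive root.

φ(37) = 37 − 1 = 36 = 2^2 · 3^2.
Test candidates g = 2, 3, … against the prime factors q ∈ {2, 3} of φ(37): g is a generator iff g^(36/q) ≢ 1 for every such q.
g = 2: 2^18 ≡ 36; 2^12 ≡ 26 — none is 1, so 2 is a primitive root.
Hence the least primitive root of 37 is 2.

2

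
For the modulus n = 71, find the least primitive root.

φ(71) = 71 − 1 = 70 = 2 · 5 · 7.
g is a primitive root iff g^(70/q) ≢ 1 (mod 71) for each prime q ∈ {2, 5, 7}.
g = 2: 2^35 ≡ 1 — hits 1, so not a primitive root.
g = 3: 3^35 ≡ 1 — hits 1, so not a primitive root.
g = 4: 4^35 ≡ 1 — hits 1, so not a primitive root.
g = 5: 5^35 ≡ 1 — hits 1, so not a primitive root.
g = 6: 6^35 ≡ 1 — hits 1, so not a primitive root.
g = 7: 7^35 ≡ 70; 7^14 ≡ 54; 7^10 ≡ 45 — none is 1, so 7 is a primitive root.
So 7 is the smallest generator of (Z/71Z)^×.

7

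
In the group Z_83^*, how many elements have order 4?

0

φ(83) = 83 − 1 = 82 = 2 · 41.
In a cyclic group of order 82, there are φ(d) elements of order d for each divisor d of 82, and zero for non-divisors.
Here 82 is not a multiple of 4, so there are no elements of order 4.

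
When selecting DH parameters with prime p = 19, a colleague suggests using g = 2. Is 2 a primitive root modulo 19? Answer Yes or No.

Yes

φ(19) = 19 − 1 = 18 = 2 · 3^2.
It suffices to check that the order of 2 is not a proper divisor of 18: compute 2^(18/q) for q ∈ {2, 3}.
2^9 ≡ 18 (mod 19)  [q = 2: ≢ 1 ✓]
2^6 ≡ 7 (mod 19)  [q = 3: ≢ 1 ✓]
None equal 1, so ord_19(2) = 18: 2 is a primitive root.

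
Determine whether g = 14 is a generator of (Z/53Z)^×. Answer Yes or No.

φ(53) = 53 − 1 = 52 = 2^2 · 13.
14 is a primitive root mod 53 iff 14^(φ(53)/q) ≢ 1 for every prime q | φ(53), i.e. q ∈ {2, 13}.
14^26 ≡ 52 (mod 53)  [q = 2: ≢ 1 ✓]
14^4 ≡ 44 (mod 53)  [q = 13: ≢ 1 ✓]
Every test exponent gives a nontrivial residue, hence 14 generates the full group.

Yes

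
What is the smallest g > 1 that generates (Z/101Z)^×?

φ(101) = 101 − 1 = 100 = 2^2 · 5^2.
g is a primitive root iff g^(100/q) ≢ 1 (mod 101) for each prime q ∈ {2, 5}.
g = 2: 2^50 ≡ 100; 2^20 ≡ 95 — none is 1, so 2 is a primitive root.
So 2 is the smallest generator of (Z/101Z)^×.

2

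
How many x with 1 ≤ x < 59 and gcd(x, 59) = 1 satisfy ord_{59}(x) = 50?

0

φ(59) = 59 − 1 = 58 = 2 · 29.
Since (Z/59Z)^× is cyclic of order 58, the number of elements of order d is φ(d) when d | 58 and 0 otherwise.
Since 50 ∤ 58, the count is 0.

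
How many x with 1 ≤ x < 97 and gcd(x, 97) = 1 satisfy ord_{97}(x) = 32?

φ(97) = 97 − 1 = 96 = 2^5 · 3.
In a cyclic group of order 96, there are φ(d) elements of order d for each divisor d of 96, and zero for non-divisors.
32 = 2^5 divides 96, and φ(32) = 16.

16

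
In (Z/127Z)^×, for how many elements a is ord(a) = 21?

φ(127) = 127 − 1 = 126 = 2 · 3^2 · 7.
(Z/127Z)^× is cyclic (|G| = 126); a cyclic group of order m has exactly φ(d) elements of each order d | m, and none otherwise.
21 = 3 · 7 divides 126, and φ(21) = 12.

12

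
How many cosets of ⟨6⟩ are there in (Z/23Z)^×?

Since 6 ∈ (Z/23Z)^×, its order divides φ(23) = 23 − 1 = 22 = 2 · 11.
Divisors of 22: 1, 2, 11, 22.
Test each divisor d:
6^1 ≡ 6 (mod 23)
6^2 ≡ 13 (mod 23)
6^11 ≡ 1 (mod 23) ✓
So ord_23(6) = 11, hence |⟨6⟩| = 11.
Index = |(Z/23Z)^×| / |⟨6⟩| = 22 / 11 = 2.

2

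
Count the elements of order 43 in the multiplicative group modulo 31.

φ(31) = 31 − 1 = 30 = 2 · 3 · 5.
(Z/31Z)^× is cyclic (|G| = 30); a cyclic group of order m has exactly φ(d) elements of each order d | m, and none otherwise.
43 does not divide 30, so no element of (Z/31Z)^× has order 43.

0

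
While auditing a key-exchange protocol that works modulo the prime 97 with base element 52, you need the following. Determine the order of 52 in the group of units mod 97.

32

The order of 52 must divide φ(97) = 97 − 1 = 96 = 2^5 · 3.
Divisors of 96: 1, 2, 3, 4, 6, 8, 12, 16, 24, 32, 48, 96.
Test each divisor d:
52^1 ≡ 52 (mod 97)
52^2 ≡ 85 (mod 97)
52^3 ≡ 55 (mod 97)
52^4 ≡ 47 (mod 97)
52^6 ≡ 18 (mod 97)
52^8 ≡ 75 (mod 97)
52^12 ≡ 33 (mod 97)
52^16 ≡ 96 (mod 97)
52^24 ≡ 22 (mod 97)
52^32 ≡ 1 (mod 97) ✓
The smallest such exponent is 32, so the order of 52 is 32.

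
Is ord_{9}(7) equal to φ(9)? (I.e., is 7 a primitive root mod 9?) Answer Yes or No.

No

φ(9) = φ(3^2) = 3·(3−1) = 6 = 2 · 3.
It suffices to check that the order of 7 is not a proper divisor of 6: compute 7^(6/q) for q ∈ {2, 3}.
7^3 ≡ 1 (mod 9)  [q = 2: ≡ 1 ✗]
7^2 ≡ 4 (mod 9)  [q = 3: ≢ 1 ✓]
Since 7^3 ≡ 1, the order of 7 divides 3 < 6, so 7 is not a primitive root.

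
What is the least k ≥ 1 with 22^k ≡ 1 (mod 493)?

112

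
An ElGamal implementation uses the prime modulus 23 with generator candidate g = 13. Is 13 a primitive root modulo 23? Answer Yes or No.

No

φ(23) = 23 − 1 = 22 = 2 · 11.
Test 13^(22/q) mod 23 for each prime factor q of 22:
13^11 ≡ 1 (mod 23)  [q = 2: ≡ 1 ✗]
13^2 ≡ 8 (mod 23)  [q = 11: ≢ 1 ✓]
The check at q = 2 fails, so 13 generates a proper subgroup.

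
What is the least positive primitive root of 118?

φ(118) = φ(2)·φ(59) = 1·58 = 58 = 2 · 29.
Test candidates g = 2, 3, … against the prime factors q ∈ {2, 29} of φ(118): g is a generator iff g^(58/q) ≢ 1 for every such q.
g = 2: gcd(2, 118) = 2 > 1, not a unit — skip.
g = 3: 3^29 ≡ 1 — hits 1, so not a primitive root.
g = 4: gcd(4, 118) = 2 > 1, not a unit — skip.
g = 5: 5^29 ≡ 1 — hits 1, so not a primitive root.
g = 6: gcd(6, 118) = 2 > 1, not a unit — skip.
g = 7: 7^29 ≡ 1 — hits 1, so not a primitive root.
g = 8: gcd(8, 118) = 2 > 1, not a unit — skip.
g = 9: 9^29 ≡ 1 — hits 1, so not a primitive root.
g = 10: gcd(10, 118) = 2 > 1, not a unit — skip.
g = 11: 11^29 ≡ 117; 11^2 ≡ 3 — none is 1, so 11 is a primitive root.
The smallest primitive root modulo 118 is 11.

11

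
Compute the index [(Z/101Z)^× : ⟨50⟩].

1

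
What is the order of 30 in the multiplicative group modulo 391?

44

The order of 30 must divide φ(391) = φ(17·23) = (17−1)·(23−1) = 16·22 = 352 = 2^5 · 11.
Divisors of 352: 1, 2, 4, 8, 11, 16, 22, 32, 44, 88, 176, 352.
Compute 30^d (mod 391) for the divisors d until we hit 1:
30^1 ≡ 30 (mod 391)
30^2 ≡ 118 (mod 391)
30^4 ≡ 239 (mod 391)
30^8 ≡ 35 (mod 391)
30^11 ≡ 344 (mod 391)
30^16 ≡ 52 (mod 391)
30^22 ≡ 254 (mod 391)
30^32 ≡ 358 (mod 391)
30^44 ≡ 1 (mod 391) ✓
Hence ord(30) = 44.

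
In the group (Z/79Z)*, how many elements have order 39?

24

φ(79) = 79 − 1 = 78 = 2 · 3 · 13.
In a cyclic group of order 78, there are φ(d) elements of order d for each divisor d of 78, and zero for non-divisors.
39 = 3 · 13 divides 78, and φ(39) = 24.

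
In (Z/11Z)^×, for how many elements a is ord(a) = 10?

φ(11) = 11 − 1 = 10 = 2 · 5.
(Z/11Z)^× is cyclic (|G| = 10); a cyclic group of order m has exactly φ(d) elements of each order d | m, and none otherwise.
10 = 2 · 5 divides 10, and φ(10) = 4.

4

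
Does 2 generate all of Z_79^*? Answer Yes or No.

No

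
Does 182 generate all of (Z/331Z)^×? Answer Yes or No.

φ(331) = 331 − 1 = 330 = 2 · 3 · 5 · 11.
182 is a primitive root mod 331 iff 182^(φ(331)/q) ≢ 1 for every prime q | φ(331), i.e. q ∈ {2, 3, 5, 11}.
182^165 ≡ 330 (mod 331)  [q = 2: ≢ 1 ✓]
182^110 ≡ 31 (mod 331)  [q = 3: ≢ 1 ✓]
182^66 ≡ 124 (mod 331)  [q = 5: ≢ 1 ✓]
182^30 ≡ 274 (mod 331)  [q = 11: ≢ 1 ✓]
All checks pass, so 182 has order 330 and is a primitive root modulo 331.

Yes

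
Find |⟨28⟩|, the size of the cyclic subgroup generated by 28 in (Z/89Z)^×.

88

The order of 28 must divide φ(89) = 89 − 1 = 88 = 2^3 · 11.
Divisors of 88: 1, 2, 4, 8, 11, 22, 44, 88.
Test each divisor d:
28^1 ≡ 28
28^2 ≡ 72
28^4 ≡ 22
28^8 ≡ 39
28^11 ≡ 37
28^22 ≡ 34
28^44 ≡ 88
28^88 ≡ 1
Hence ord(28) = 88.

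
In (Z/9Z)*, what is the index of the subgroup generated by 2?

1

ord(2) | φ(9) = φ(3^2) = 3·(3−1) = 6 = 2 · 3.
Divisors of 6: 1, 2, 3, 6.
Evaluate successive powers at the divisors of 6:
2^1 ≡ 2 (mod 9)
2^2 ≡ 4 (mod 9)
2^3 ≡ 8 (mod 9)
2^6 ≡ 1 (mod 9) ✓
So ord_9(2) = 6, hence |⟨2⟩| = 6.
Index = |(Z/9Z)^×| / |⟨2⟩| = 6 / 6 = 1.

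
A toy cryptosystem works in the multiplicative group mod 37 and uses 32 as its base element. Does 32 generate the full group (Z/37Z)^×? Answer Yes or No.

φ(37) = 37 − 1 = 36 = 2^2 · 3^2.
Test 32^(36/q) mod 37 for each prime factor q of 36:
32^18 ≡ 36 (mod 37)  [q = 2: ≢ 1 ✓]
32^12 ≡ 10 (mod 37)  [q = 3: ≢ 1 ✓]
Every test exponent gives a nontrivial residue, hence 32 generates the full group.

Yes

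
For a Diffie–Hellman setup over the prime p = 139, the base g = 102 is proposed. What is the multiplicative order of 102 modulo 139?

138

ord(102) | φ(139) = 139 − 1 = 138 = 2 · 3 · 23.
Divisors of 138: 1, 2, 3, 6, 23, 46, 69, 138.
Evaluate successive powers at the divisors of 138:
102^1 ≡ 102
102^2 ≡ 118
102^3 ≡ 82
102^6 ≡ 52
102^23 ≡ 43
102^46 ≡ 42
102^69 ≡ 138
102^138 ≡ 1
Therefore the multiplicative order of 102 modulo 139 is 138.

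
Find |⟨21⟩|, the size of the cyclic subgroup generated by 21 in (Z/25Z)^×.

5

The order of 21 must divide φ(25) = φ(5^2) = 5·(5−1) = 20 = 2^2 · 5.
Divisors of 20: 1, 2, 4, 5, 10, 20.
Evaluate successive powers at the divisors of 20:
21^1 ≡ 21 (mod 25)
21^2 ≡ 16 (mod 25)
21^4 ≡ 6 (mod 25)
21^5 ≡ 1 (mod 25) ✓
The smallest such exponent is 5, so the order of 21 is 5.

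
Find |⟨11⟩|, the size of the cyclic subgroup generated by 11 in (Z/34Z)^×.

The order of 11 must divide φ(34) = φ(2)·φ(17) = 1·16 = 16 = 2^4.
Divisors of 16: 1, 2, 4, 8, 16.
Test each divisor d:
11^1 ≡ 11 (mod 34)
11^2 ≡ 19 (mod 34)
11^4 ≡ 21 (mod 34)
11^8 ≡ 33 (mod 34)
11^16 ≡ 1 (mod 34) ✓
Therefore the multiplicative order of 11 modulo 34 is 16.

16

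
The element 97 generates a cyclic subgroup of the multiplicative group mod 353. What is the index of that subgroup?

16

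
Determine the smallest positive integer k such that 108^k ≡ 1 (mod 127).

Since 108 ∈ (Z/127Z)^×, its order divides φ(127) = 127 − 1 = 126 = 2 · 3^2 · 7.
Divisors of 126: 1, 2, 3, 6, 7, 9, 14, 18, 21, 42, 63, 126.
Compute 108^d (mod 127) for the divisors d until we hit 1:
108^1 ≡ 108
108^2 ≡ 107
108^3 ≡ 126
108^6 ≡ 1
Hence ord(108) = 6.

6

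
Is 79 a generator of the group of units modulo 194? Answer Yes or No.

No

φ(194) = φ(2)·φ(97) = 1·96 = 96 = 2^5 · 3.
Test 79^(96/q) mod 194 for each prime factor q of 96:
79^48 ≡ 1 (mod 194)  [q = 2: ≡ 1 ✗]
79^32 ≡ 1 (mod 194)  [q = 3: ≡ 1 ✗]
79^48 ≡ 1 shows ord(79) | 48, strictly less than φ(194); not a primitive root.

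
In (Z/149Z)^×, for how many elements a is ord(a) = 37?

φ(149) = 149 − 1 = 148 = 2^2 · 37.
In a cyclic group of order 148, there are φ(d) elements of order d for each divisor d of 148, and zero for non-divisors.
37 | 148, and φ(37) = 37 − 1 = 36.

36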